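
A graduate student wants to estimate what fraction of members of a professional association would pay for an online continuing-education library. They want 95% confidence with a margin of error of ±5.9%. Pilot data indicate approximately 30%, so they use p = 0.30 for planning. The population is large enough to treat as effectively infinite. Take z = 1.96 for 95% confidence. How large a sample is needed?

With p = 0.30, p(1−p) = 0.2100.
n = z²·p(1−p)/E² = 1.96² × 0.2100 / 0.059² = 3.8416 × 0.2100 / 0.003481 ≈ 231.75.
Rounding up gives n = 232.

232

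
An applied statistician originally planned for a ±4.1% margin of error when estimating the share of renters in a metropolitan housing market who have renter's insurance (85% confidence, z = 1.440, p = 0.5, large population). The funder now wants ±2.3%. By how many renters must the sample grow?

At ±4.1%: n = 1.440² × 0.2500 / 0.041² ≈ 308.39 → 309.
At ±2.3%: n = 1.440² × 0.2500 / 0.023² ≈ 979.96 → 980.
Additional respondents: 980 − 309 = 671.

671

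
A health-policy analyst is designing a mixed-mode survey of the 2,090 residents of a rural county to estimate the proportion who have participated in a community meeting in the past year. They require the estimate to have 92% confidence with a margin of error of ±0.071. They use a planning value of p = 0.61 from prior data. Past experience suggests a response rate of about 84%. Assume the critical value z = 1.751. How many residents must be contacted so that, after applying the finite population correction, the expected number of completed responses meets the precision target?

Completed interviews needed (unadjusted): n₀ = 1.751² × 0.2379 / 0.071² ≈ 144.69 → 145.
FPC for N = 2,090: n = 145 / (1 + 144/2090) = 145 / 1.0689 ≈ 135.65 → 136.
At an 84% response rate, contacts needed = 136 / 0.84 ≈ 161.90 → 162.

162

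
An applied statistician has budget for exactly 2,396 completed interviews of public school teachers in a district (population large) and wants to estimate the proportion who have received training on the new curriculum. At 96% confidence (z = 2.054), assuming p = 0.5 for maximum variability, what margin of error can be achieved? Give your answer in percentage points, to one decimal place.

SE(p̂) = √[p(1−p)/n] = √[0.2500/2396] = 0.01021.
E = z × SE = 2.054 × 0.01021 = 0.02098, or 2.1 percentage points.

2.1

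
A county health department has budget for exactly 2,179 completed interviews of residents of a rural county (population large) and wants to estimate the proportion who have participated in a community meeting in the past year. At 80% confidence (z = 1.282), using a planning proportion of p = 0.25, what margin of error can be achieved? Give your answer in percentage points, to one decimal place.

SE(p̂) = √[p(1−p)/n] = √[0.1875/2179] = 0.00928.
E = z × SE = 1.282 × 0.00928 = 0.01189, or 1.2 percentage points.

1.2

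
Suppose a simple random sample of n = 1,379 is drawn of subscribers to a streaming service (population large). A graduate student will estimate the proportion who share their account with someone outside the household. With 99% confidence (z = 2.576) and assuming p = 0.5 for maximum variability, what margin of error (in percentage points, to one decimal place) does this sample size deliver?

SE(p̂) = √[p(1−p)/n] = √[0.2500/1379] = 0.01346.
E = z × SE = 2.576 × 0.01346 = 0.03468, or 3.5 percentage points.

3.5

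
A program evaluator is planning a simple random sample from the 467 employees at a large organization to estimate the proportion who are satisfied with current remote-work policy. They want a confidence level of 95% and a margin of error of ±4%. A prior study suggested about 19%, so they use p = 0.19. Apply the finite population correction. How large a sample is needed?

For 95% confidence, z = 1.960.
Unadjusted: n₀ = 1.960² × 0.19 × 0.81 / 0.040² ≈ 369.51, so n₀ = 370.
Finite population correction with N = 467: n = n₀ / (1 + (n₀−1)/N) = 370 / (1 + 369/467) = 370 / 1.7901 ≈ 206.69.
Rounding up, n = 207.

207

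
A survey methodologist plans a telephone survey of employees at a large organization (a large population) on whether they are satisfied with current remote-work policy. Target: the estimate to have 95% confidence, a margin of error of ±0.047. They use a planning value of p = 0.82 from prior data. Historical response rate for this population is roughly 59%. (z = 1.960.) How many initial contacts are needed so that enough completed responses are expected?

436

Completed interviews needed: n₀ = 1.960² × 0.1476 / 0.047² ≈ 256.69 → 257.
At a 59% response rate, contacts needed = 257 / 0.59 ≈ 435.59 → 436.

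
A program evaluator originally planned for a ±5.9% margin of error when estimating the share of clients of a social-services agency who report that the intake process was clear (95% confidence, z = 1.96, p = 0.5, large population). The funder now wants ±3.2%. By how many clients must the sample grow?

At ±5.9%: n = 1.96² × 0.2500 / 0.059² ≈ 275.90 → 276.
At ±3.2%: n = 1.96² × 0.2500 / 0.032² ≈ 937.89 → 938.
Additional respondents: 938 − 276 = 662.

662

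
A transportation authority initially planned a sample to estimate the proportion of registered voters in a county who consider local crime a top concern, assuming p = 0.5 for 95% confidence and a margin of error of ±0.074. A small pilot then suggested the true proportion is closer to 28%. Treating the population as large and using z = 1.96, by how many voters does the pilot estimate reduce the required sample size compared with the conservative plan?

Conservative (p = 0.5): n = 1.96² × 0.25 / 0.074² ≈ 175.38 → 176.
Using p = 0.28: p(1−p) = 0.2016, so n = 1.96² × 0.2016 / 0.074² ≈ 141.43 → 142.
Reduction: 176 − 142 = 34.

34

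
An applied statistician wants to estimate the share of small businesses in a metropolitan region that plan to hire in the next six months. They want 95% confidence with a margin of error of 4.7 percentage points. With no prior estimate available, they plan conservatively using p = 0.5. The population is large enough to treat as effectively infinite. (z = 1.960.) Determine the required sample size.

With p = 0.5, p(1−p) = 0.25.
n = z²·p(1−p)/E² = 1.960² × 0.2500 / 0.047² = 3.8416 × 0.2500 / 0.002209 ≈ 434.77.
Rounding up gives n = 435.

435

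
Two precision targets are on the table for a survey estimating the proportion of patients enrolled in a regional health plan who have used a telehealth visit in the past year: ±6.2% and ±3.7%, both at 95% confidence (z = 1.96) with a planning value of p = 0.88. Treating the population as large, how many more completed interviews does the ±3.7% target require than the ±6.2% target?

At ±6.2%: n = 1.96² × 0.1056 / 0.062² ≈ 105.53 → 106.
At ±3.7%: n = 1.96² × 0.1056 / 0.037² ≈ 296.33 → 297.
Additional respondents: 297 − 106 = 191.

191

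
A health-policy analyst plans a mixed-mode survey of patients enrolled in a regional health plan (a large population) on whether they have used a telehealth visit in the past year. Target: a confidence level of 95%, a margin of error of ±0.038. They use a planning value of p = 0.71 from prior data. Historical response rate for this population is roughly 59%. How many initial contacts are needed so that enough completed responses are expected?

For 95% confidence, z = 1.960.
Completed interviews needed: n₀ = 1.960² × 0.2059 / 0.038² ≈ 547.77 → 548.
At a 59% response rate, contacts needed = 548 / 0.59 ≈ 928.81 → 929.

929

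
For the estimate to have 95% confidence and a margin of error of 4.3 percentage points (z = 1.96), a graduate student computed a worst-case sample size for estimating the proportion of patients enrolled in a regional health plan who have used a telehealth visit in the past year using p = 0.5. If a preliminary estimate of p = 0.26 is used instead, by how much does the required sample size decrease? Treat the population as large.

Conservative (p = 0.5): n = 1.96² × 0.25 / 0.043² ≈ 519.42 → 520.
Using p = 0.26: p(1−p) = 0.1924, so n = 1.96² × 0.1924 / 0.043² ≈ 399.74 → 400.
Reduction: 520 − 400 = 120.

120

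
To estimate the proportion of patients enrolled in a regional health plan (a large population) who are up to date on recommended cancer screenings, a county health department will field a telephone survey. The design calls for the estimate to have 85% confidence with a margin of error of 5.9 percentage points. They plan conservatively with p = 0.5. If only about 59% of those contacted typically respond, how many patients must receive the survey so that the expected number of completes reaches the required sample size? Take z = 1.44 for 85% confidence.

253

Completed interviews needed: n₀ = 1.44² × 0.2500 / 0.059² ≈ 148.92 → 149.
At a 59% response rate, contacts needed = 149 / 0.59 ≈ 252.54 → 253.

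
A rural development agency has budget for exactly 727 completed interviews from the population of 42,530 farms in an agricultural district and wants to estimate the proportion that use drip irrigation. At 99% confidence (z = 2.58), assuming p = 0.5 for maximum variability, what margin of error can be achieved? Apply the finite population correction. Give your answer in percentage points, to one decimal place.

Finite-population factor: (N−n)/(N−1) = (42530−727)/(42530−1) = 0.9829.
SE(p̂) = √[p(1−p)/n · (N−n)/(N−1)] = √[0.2500/727 × 0.9829] = 0.01839.
E = z × SE = 2.58 × 0.01839 = 0.04743 ≈ 4.7 percentage points.

4.7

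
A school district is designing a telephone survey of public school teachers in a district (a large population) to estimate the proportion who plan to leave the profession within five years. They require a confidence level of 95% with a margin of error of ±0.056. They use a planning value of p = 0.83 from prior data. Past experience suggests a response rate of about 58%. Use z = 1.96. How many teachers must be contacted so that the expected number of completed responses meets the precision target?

Completed interviews needed: n₀ = 1.96² × 0.1411 / 0.056² ≈ 172.85 → 173.
At a 58% response rate, contacts needed = 173 / 0.58 ≈ 298.28 → 299.

299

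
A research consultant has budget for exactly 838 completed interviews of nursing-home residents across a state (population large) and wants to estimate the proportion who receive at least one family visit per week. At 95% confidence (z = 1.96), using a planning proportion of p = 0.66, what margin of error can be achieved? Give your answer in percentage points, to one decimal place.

SE(p̂) = √[p(1−p)/n] = √[0.2244/838] = 0.01636.
E = z × SE = 1.96 × 0.01636 = 0.03207, or 3.2 percentage points.

3.2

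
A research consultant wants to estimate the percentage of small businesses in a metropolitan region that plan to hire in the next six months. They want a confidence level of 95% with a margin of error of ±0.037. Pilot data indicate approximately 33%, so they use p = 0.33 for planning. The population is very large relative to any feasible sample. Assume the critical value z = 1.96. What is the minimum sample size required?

621

With p = 0.33, p(1−p) = 0.2211.
n = z²·p(1−p)/E² = 1.96² × 0.2211 / 0.037² = 3.8416 × 0.2211 / 0.001369 ≈ 620.44.
Rounding up gives n = 621.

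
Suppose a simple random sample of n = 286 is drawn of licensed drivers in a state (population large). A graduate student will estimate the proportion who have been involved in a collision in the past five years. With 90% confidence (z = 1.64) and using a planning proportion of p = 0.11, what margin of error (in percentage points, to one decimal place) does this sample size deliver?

3.0

SE(p̂) = √[p(1−p)/n] = √[0.0979/286] = 0.01850.
E = z × SE = 1.64 × 0.01850 = 0.03034, or 3.0 percentage points.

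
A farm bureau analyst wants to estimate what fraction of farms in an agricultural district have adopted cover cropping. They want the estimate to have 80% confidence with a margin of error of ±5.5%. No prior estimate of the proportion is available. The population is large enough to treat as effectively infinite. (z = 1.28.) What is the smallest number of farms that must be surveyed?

With no prior estimate, use p = 0.5, giving p(1−p) = 0.25.
n = z²·p(1−p)/E² = 1.28² × 0.2500 / 0.055² = 1.6384 × 0.2500 / 0.003025 ≈ 135.40.
Rounding up gives n = 136.

136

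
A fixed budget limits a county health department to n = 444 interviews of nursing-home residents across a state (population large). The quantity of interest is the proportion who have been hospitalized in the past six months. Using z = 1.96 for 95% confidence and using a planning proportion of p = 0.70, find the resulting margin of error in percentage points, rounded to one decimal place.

4.3

SE(p̂) = √[p(1−p)/n] = √[0.2100/444] = 0.02175.
E = z × SE = 1.96 × 0.02175 = 0.04263, or 4.3 percentage points.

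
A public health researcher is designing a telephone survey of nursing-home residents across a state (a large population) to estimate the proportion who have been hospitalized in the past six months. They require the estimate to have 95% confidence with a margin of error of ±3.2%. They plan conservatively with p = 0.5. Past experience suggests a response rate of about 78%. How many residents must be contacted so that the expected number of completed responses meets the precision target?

For 95% confidence, z = 1.96.
Completed interviews needed: n₀ = 1.96² × 0.2500 / 0.032² ≈ 937.89 → 938.
At a 78% response rate, contacts needed = 938 / 0.78 ≈ 1202.56 → 1203.

1203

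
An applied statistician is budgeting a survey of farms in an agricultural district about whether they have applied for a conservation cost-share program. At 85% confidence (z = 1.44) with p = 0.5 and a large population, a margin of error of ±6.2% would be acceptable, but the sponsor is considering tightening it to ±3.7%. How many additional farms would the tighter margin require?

At ±6.2%: n = 1.44² × 0.2500 / 0.062² ≈ 134.86 → 135.
At ±3.7%: n = 1.44² × 0.2500 / 0.037² ≈ 378.67 → 379.
Additional respondents: 379 − 135 = 244.

244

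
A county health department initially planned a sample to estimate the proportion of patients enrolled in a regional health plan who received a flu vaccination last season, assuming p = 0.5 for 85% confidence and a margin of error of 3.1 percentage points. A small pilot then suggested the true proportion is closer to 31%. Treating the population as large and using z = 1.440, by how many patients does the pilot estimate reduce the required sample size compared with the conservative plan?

Conservative (p = 0.5): n = 1.440² × 0.25 / 0.031² ≈ 539.44 → 540.
Using p = 0.31: p(1−p) = 0.2139, so n = 1.440² × 0.2139 / 0.031² ≈ 461.54 → 462.
Reduction: 540 − 462 = 78.

78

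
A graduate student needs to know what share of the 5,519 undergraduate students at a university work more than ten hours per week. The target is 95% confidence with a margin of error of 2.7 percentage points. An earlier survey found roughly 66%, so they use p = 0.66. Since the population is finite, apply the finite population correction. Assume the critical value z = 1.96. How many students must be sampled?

Unadjusted: n₀ = 1.96² × 0.66 × 0.34 / 0.027² ≈ 1182.52, so n₀ = 1183.
Finite population correction with N = 5,519: n = n₀ / (1 + (n₀−1)/N) = 1183 / (1 + 1182/5519) = 1183 / 1.2142 ≈ 974.33.
Rounding up, n = 975.

975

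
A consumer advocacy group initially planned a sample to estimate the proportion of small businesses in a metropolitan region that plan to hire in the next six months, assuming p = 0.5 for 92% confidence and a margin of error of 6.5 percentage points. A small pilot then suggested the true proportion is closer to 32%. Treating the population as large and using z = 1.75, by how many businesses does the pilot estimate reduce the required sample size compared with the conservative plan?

Conservative (p = 0.5): n = 1.75² × 0.25 / 0.065² ≈ 181.21 → 182.
Using p = 0.32: p(1−p) = 0.2176, so n = 1.75² × 0.2176 / 0.065² ≈ 157.73 → 158.
Reduction: 182 − 158 = 24.

24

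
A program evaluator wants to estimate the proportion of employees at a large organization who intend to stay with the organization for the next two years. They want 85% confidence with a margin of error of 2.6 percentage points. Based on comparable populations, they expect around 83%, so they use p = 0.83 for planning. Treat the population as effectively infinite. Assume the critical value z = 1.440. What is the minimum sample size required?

With p = 0.83, p(1−p) = 0.1411.
n = z²·p(1−p)/E² = 1.440² × 0.1411 / 0.026² = 2.0736 × 0.1411 / 0.000676 ≈ 432.82.
Rounding up gives n = 433.

433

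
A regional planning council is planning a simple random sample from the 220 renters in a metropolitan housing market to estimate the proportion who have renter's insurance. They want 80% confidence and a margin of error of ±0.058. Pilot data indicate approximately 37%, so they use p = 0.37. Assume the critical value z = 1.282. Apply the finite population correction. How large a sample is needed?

Unadjusted: n₀ = 1.282² × 0.37 × 0.63 / 0.058² ≈ 113.88, so n₀ = 114.
Finite population correction with N = 220: n = n₀ / (1 + (n₀−1)/N) = 114 / (1 + 113/220) = 114 / 1.5136 ≈ 75.32.
Rounding up, n = 76.

76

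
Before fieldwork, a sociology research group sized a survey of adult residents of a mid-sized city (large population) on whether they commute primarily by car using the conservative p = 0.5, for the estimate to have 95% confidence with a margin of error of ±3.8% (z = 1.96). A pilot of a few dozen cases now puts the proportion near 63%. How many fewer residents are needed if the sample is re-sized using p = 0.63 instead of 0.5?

Conservative (p = 0.5): n = 1.96² × 0.25 / 0.038² ≈ 665.10 → 666.
Using p = 0.63: p(1−p) = 0.2331, so n = 1.96² × 0.2331 / 0.038² ≈ 620.14 → 621.
Reduction: 666 − 621 = 45.

45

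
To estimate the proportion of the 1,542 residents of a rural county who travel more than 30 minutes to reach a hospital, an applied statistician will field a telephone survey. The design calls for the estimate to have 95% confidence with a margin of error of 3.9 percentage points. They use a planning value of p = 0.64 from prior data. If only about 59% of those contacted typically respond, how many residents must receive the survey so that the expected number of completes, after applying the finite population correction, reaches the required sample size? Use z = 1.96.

Completed interviews needed (unadjusted): n₀ = 1.96² × 0.2304 / 0.039² ≈ 581.92 → 582.
FPC for N = 1,542: n = 582 / (1 + 581/1542) = 582 / 1.3768 ≈ 422.72 → 423.
At a 59% response rate, contacts needed = 423 / 0.59 ≈ 716.95 → 717.

717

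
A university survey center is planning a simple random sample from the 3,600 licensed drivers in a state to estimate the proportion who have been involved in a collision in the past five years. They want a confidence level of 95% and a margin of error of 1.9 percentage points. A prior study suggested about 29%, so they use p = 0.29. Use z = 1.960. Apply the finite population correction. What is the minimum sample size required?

Unadjusted: n₀ = 1.960² × 0.29 × 0.71 / 0.019² ≈ 2191.10, so n₀ = 2192.
Finite population correction with N = 3,600: n = n₀ / (1 + (n₀−1)/N) = 2192 / (1 + 2191/3600) = 2192 / 1.6086 ≈ 1362.67.
Rounding up, n = 1363.

1363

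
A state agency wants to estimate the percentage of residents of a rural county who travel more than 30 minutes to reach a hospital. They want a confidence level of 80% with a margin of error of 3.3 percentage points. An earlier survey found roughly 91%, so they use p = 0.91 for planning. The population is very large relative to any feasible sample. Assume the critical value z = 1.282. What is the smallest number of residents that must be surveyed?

124

With p = 0.91, p(1−p) = 0.0819.
n = z²·p(1−p)/E² = 1.282² × 0.0819 / 0.033² = 1.6435 × 0.0819 / 0.001089 ≈ 123.60.
Rounding up gives n = 124.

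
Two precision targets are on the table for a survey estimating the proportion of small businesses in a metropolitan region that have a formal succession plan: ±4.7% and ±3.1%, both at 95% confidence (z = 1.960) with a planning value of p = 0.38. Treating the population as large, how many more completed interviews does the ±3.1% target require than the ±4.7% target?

At ±4.7%: n = 1.960² × 0.2356 / 0.047² ≈ 409.72 → 410.
At ±3.1%: n = 1.960² × 0.2356 / 0.031² ≈ 941.81 → 942.
Additional respondents: 942 − 410 = 532.

532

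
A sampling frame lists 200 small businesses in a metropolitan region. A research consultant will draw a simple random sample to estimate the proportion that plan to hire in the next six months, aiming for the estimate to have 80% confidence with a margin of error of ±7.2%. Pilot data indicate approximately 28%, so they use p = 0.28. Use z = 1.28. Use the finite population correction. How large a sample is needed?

49

Unadjusted: n₀ = 1.28² × 0.28 × 0.72 / 0.072² ≈ 63.72, so n₀ = 64.
Finite population correction with N = 200: n = n₀ / (1 + (n₀−1)/N) = 64 / (1 + 63/200) = 64 / 1.3150 ≈ 48.67.
Rounding up, n = 49.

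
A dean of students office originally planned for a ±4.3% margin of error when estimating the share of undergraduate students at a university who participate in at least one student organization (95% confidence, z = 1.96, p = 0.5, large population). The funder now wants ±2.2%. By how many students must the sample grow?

At ±4.3%: n = 1.96² × 0.2500 / 0.043² ≈ 519.42 → 520.
At ±2.2%: n = 1.96² × 0.2500 / 0.022² ≈ 1984.30 → 1985.
Additional respondents: 1985 − 520 = 1465.

1465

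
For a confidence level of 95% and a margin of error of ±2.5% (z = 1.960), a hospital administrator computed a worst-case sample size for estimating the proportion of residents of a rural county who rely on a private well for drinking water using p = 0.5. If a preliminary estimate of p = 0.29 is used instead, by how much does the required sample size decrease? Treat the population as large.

Conservative (p = 0.5): n = 1.960² × 0.25 / 0.025² ≈ 1536.64 → 1537.
Using p = 0.29: p(1−p) = 0.2059, so n = 1.960² × 0.2059 / 0.025² ≈ 1265.58 → 1266.
Reduction: 1537 − 1266 = 271.

271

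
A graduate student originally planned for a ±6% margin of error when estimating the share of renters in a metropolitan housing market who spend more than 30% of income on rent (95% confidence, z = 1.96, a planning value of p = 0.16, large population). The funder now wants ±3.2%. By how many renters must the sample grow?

At ±6%: n = 1.96² × 0.1344 / 0.060² ≈ 143.42 → 144.
At ±3.2%: n = 1.96² × 0.1344 / 0.032² ≈ 504.21 → 505.
Additional respondents: 505 − 144 = 361.

361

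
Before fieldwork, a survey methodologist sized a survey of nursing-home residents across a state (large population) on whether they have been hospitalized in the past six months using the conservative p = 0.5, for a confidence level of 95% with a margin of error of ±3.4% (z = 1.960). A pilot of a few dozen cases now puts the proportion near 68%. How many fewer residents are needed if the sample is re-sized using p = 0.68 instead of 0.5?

Conservative (p = 0.5): n = 1.960² × 0.25 / 0.034² ≈ 830.80 → 831.
Using p = 0.68: p(1−p) = 0.2176, so n = 1.960² × 0.2176 / 0.034² ≈ 723.12 → 724.
Reduction: 831 − 724 = 107.

107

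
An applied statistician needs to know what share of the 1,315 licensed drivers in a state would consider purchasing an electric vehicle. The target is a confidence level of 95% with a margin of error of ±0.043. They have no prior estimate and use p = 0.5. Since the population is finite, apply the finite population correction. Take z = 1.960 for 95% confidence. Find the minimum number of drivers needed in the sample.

373

Unadjusted: n₀ = 1.960² × 0.50 × 0.50 / 0.043² ≈ 519.42, so n₀ = 520.
Finite population correction with N = 1,315: n = n₀ / (1 + (n₀−1)/N) = 520 / (1 + 519/1315) = 520 / 1.3947 ≈ 372.85.
Rounding up, n = 373.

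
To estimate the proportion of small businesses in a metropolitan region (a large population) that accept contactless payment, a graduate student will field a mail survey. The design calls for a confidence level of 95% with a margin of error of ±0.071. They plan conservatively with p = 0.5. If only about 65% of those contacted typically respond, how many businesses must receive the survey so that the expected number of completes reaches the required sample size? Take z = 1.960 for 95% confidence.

Completed interviews needed: n₀ = 1.960² × 0.2500 / 0.071² ≈ 190.52 → 191.
At a 65% response rate, contacts needed = 191 / 0.65 ≈ 293.85 → 294.

294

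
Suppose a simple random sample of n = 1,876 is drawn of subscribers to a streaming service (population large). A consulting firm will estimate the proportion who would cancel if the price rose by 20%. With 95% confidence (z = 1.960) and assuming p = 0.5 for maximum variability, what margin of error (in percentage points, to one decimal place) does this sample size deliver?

SE(p̂) = √[p(1−p)/n] = √[0.2500/1876] = 0.01154.
E = z × SE = 1.960 × 0.01154 = 0.02263, or 2.3 percentage points.

2.3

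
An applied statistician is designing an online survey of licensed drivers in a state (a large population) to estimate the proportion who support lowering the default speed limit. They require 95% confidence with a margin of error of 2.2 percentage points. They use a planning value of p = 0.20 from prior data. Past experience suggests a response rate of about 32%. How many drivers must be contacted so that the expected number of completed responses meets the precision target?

For 95% confidence, z = 1.96.
Completed interviews needed: n₀ = 1.96² × 0.1600 / 0.022² ≈ 1269.95 → 1270.
At a 32% response rate, contacts needed = 1270 / 0.32 ≈ 3968.75 → 3969.

3969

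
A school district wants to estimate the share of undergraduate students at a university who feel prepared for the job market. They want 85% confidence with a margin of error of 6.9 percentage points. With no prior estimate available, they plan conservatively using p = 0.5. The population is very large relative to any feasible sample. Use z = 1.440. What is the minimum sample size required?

With p = 0.5, p(1−p) = 0.25.
n = z²·p(1−p)/E² = 1.440² × 0.2500 / 0.069² = 2.0736 × 0.2500 / 0.004761 ≈ 108.88.
Rounding up gives n = 109.

109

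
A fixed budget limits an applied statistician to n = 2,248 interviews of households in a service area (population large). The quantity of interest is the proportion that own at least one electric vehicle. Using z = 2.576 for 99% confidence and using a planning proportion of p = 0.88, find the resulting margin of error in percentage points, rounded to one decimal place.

SE(p̂) = √[p(1−p)/n] = √[0.1056/2248] = 0.00685.
E = z × SE = 2.576 × 0.00685 = 0.01766, or 1.8 percentage points.

1.8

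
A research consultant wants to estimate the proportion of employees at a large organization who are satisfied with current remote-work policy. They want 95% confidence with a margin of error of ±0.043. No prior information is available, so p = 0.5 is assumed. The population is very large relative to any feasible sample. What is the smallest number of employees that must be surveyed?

For 95% confidence, z = 1.960.
With p = 0.5, p(1−p) = 0.25.
n = z²·p(1−p)/E² = 1.960² × 0.2500 / 0.043² = 3.8416 × 0.2500 / 0.001849 ≈ 519.42.
Rounding up gives n = 520.

520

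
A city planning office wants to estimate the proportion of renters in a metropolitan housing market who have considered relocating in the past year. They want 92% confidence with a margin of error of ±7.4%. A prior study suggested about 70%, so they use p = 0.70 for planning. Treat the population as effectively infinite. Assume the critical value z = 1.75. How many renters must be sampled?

118

With p = 0.70, p(1−p) = 0.2100.
n = z²·p(1−p)/E² = 1.75² × 0.2100 / 0.074² = 3.0625 × 0.2100 / 0.005476 ≈ 117.44.
Rounding up gives n = 118.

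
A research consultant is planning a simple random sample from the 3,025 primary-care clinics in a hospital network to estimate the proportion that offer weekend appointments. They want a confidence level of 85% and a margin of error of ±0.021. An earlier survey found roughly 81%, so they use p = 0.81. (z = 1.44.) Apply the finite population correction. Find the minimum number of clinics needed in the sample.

Unadjusted: n₀ = 1.44² × 0.81 × 0.19 / 0.021² ≈ 723.64, so n₀ = 724.
Finite population correction with N = 3,025: n = n₀ / (1 + (n₀−1)/N) = 724 / (1 + 723/3025) = 724 / 1.2390 ≈ 584.34.
Rounding up, n = 585.

585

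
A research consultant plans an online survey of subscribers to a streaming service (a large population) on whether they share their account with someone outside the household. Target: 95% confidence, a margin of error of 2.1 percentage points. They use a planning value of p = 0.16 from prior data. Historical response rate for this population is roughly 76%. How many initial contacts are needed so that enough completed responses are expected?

For 95% confidence, z = 1.960.
Completed interviews needed: n₀ = 1.960² × 0.1344 / 0.021² ≈ 1170.77 → 1171.
At a 76% response rate, contacts needed = 1171 / 0.76 ≈ 1540.79 → 1541.

1541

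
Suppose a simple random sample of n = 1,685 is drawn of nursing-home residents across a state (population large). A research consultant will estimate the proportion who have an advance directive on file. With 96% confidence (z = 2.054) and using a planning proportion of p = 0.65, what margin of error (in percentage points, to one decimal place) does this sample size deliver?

SE(p̂) = √[p(1−p)/n] = √[0.2275/1685] = 0.01162.
E = z × SE = 2.054 × 0.01162 = 0.02387, or 2.4 percentage points.

2.4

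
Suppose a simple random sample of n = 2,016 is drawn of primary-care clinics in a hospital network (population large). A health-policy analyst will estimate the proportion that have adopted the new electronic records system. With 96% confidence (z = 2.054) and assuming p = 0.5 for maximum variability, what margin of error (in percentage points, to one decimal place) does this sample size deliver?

SE(p̂) = √[p(1−p)/n] = √[0.2500/2016] = 0.01114.
E = z × SE = 2.054 × 0.01114 = 0.02287, or 2.3 percentage points.

2.3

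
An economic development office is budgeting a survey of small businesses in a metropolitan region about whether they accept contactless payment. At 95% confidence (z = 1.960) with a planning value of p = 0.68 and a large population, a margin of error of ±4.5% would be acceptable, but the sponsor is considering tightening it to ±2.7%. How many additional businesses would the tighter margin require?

At ±4.5%: n = 1.960² × 0.2176 / 0.045² ≈ 412.81 → 413.
At ±2.7%: n = 1.960² × 0.2176 / 0.027² ≈ 1146.68 → 1147.
Additional respondents: 1147 − 413 = 734.

734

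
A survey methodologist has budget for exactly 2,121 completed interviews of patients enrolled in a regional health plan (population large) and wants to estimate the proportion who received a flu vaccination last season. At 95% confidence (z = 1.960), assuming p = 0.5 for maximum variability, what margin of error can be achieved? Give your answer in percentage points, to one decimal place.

2.1

SE(p̂) = √[p(1−p)/n] = √[0.2500/2121] = 0.01086.
E = z × SE = 1.960 × 0.01086 = 0.02128, or 2.1 percentage points.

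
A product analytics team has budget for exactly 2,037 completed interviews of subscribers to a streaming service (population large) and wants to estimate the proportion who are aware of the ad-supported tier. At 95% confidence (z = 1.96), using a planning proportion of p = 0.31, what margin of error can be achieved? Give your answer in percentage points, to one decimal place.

SE(p̂) = √[p(1−p)/n] = √[0.2139/2037] = 0.01025.
E = z × SE = 1.96 × 0.01025 = 0.02008, or 2.0 percentage points.

2.0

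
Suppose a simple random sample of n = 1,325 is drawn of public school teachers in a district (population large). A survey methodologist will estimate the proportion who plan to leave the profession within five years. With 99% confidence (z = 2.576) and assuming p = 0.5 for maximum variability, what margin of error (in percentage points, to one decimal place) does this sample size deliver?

3.5

SE(p̂) = √[p(1−p)/n] = √[0.2500/1325] = 0.01374.
E = z × SE = 2.576 × 0.01374 = 0.03538, or 3.5 percentage points.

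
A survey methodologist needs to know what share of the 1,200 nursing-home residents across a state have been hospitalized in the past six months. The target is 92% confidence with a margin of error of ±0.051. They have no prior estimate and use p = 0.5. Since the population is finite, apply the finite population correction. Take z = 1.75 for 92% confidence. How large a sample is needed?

237

Unadjusted: n₀ = 1.75² × 0.50 × 0.50 / 0.051² ≈ 294.36, so n₀ = 295.
Finite population correction with N = 1,200: n = n₀ / (1 + (n₀−1)/N) = 295 / (1 + 294/1200) = 295 / 1.2450 ≈ 236.95.
Rounding up, n = 237.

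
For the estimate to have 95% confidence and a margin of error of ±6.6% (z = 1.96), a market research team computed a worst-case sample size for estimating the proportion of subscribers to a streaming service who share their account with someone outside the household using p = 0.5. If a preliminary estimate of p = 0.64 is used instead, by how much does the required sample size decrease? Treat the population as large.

Conservative (p = 0.5): n = 1.96² × 0.25 / 0.066² ≈ 220.48 → 221.
Using p = 0.64: p(1−p) = 0.2304, so n = 1.96² × 0.2304 / 0.066² ≈ 203.19 → 204.
Reduction: 221 − 204 = 17.

17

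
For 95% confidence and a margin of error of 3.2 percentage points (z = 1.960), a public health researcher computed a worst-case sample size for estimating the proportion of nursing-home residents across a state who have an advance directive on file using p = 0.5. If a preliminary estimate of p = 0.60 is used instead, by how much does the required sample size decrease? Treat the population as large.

37

Conservative (p = 0.5): n = 1.960² × 0.25 / 0.032² ≈ 937.89 → 938.
Using p = 0.60: p(1−p) = 0.2400, so n = 1.960² × 0.2400 / 0.032² ≈ 900.38 → 901.
Reduction: 938 − 901 = 37.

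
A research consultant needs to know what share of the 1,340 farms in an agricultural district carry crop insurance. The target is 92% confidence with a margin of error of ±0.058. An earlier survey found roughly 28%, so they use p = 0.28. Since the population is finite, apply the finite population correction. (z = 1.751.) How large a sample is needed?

162

Unadjusted: n₀ = 1.751² × 0.28 × 0.72 / 0.058² ≈ 183.74, so n₀ = 184.
Finite population correction with N = 1,340: n = n₀ / (1 + (n₀−1)/N) = 184 / (1 + 183/1340) = 184 / 1.1366 ≈ 161.89.
Rounding up, n = 162.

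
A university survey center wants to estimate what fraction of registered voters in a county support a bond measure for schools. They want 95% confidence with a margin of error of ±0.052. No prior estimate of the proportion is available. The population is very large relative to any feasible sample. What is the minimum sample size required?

For 95% confidence, z = 1.96.
With no prior estimate, use p = 0.5, giving p(1−p) = 0.25.
n = z²·p(1−p)/E² = 1.96² × 0.2500 / 0.052² = 3.8416 × 0.2500 / 0.002704 ≈ 355.18.
Rounding up gives n = 356.

356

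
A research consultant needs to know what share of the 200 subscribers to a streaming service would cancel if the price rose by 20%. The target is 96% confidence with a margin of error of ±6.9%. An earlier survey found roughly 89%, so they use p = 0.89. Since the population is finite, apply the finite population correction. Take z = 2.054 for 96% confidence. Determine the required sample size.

61

Unadjusted: n₀ = 2.054² × 0.89 × 0.11 / 0.069² ≈ 86.75, so n₀ = 87.
Finite population correction with N = 200: n = n₀ / (1 + (n₀−1)/N) = 87 / (1 + 86/200) = 87 / 1.4300 ≈ 60.84.
Rounding up, n = 61.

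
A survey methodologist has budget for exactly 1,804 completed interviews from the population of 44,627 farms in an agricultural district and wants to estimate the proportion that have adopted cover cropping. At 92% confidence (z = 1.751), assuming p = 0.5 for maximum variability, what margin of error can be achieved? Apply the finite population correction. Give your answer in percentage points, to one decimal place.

2.0

Finite-population factor: (N−n)/(N−1) = (44627−1804)/(44627−1) = 0.9596.
SE(p̂) = √[p(1−p)/n · (N−n)/(N−1)] = √[0.2500/1804 × 0.9596] = 0.01153.
E = z × SE = 1.751 × 0.01153 = 0.02019 ≈ 2.0 percentage points.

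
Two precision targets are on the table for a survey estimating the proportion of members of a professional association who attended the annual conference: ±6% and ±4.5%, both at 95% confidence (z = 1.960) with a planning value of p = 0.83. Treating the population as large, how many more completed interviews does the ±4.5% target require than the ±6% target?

117

At ±6%: n = 1.960² × 0.1411 / 0.060² ≈ 150.57 → 151.
At ±4.5%: n = 1.960² × 0.1411 / 0.045² ≈ 267.68 → 268.
Additional respondents: 268 − 151 = 117.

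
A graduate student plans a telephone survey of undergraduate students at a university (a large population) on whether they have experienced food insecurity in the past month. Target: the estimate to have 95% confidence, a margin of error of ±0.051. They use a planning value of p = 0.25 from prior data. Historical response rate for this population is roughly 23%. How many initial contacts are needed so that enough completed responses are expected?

For 95% confidence, z = 1.960.
Completed interviews needed: n₀ = 1.960² × 0.1875 / 0.051² ≈ 276.93 → 277.
At a 23% response rate, contacts needed = 277 / 0.23 ≈ 1204.35 → 1205.

1205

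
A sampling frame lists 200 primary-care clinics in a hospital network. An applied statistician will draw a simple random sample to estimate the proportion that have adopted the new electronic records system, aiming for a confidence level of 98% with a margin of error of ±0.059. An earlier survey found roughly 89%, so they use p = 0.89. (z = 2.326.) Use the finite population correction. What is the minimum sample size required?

Unadjusted: n₀ = 2.326² × 0.89 × 0.11 / 0.059² ≈ 152.16, so n₀ = 153.
Finite population correction with N = 200: n = n₀ / (1 + (n₀−1)/N) = 153 / (1 + 152/200) = 153 / 1.7600 ≈ 86.93.
Rounding up, n = 87.

87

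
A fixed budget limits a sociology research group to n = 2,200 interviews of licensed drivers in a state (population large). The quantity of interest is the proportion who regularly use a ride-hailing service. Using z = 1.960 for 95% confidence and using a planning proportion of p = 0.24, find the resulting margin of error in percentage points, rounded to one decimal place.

SE(p̂) = √[p(1−p)/n] = √[0.1824/2200] = 0.00911.
E = z × SE = 1.960 × 0.00911 = 0.01785, or 1.8 percentage points.

1.8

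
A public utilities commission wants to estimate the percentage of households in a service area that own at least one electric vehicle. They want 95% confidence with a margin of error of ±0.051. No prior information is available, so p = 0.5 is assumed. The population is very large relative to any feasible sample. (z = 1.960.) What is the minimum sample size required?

370

With p = 0.5, p(1−p) = 0.25.
n = z²·p(1−p)/E² = 1.960² × 0.2500 / 0.051² = 3.8416 × 0.2500 / 0.002601 ≈ 369.24.
Rounding up gives n = 370.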